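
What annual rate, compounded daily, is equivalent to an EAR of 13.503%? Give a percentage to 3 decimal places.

12.668%

(1 + r/365)^365 − 1 = 0.13503, so 1 + r/365 = 1.13503^(1/365).
r/365 = 0.000347, so r = 0.126681 = 12.668%.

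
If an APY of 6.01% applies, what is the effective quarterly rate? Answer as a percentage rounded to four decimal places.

The per-quarter rate i satisfies (1 + i)^4 = 1 + 0.0601.
i = 1.0601^(1/4) − 1 = 0.0146978 = 1.4698%.

1.4698%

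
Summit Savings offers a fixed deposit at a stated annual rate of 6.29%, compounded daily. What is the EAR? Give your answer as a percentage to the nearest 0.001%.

EAR = (1 + 0.0629/365)^365 − 1.
= (1 + 0.000172)^365 − 1 = 1.064915 − 1 = 6.491%.

6.491%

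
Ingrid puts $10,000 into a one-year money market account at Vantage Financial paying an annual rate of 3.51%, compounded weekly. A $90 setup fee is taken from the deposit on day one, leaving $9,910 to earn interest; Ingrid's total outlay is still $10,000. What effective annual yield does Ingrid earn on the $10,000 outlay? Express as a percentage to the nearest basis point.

2.64%

Value after one year: 9,910 × (1 + 0.0351/52)^52 = 9,910 × 1.035711 = $10,263.90.
Effective yield on the $10,000 outlay: 10,263.90 / 10,000 − 1 = 0.026390 = 2.64%.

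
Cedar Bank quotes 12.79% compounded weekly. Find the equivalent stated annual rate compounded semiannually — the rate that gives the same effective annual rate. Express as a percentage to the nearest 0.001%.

13.191%

EAR = (1 + 0.1279/52)^52 − 1 = 0.136261.
Solve (1 + r/2)^2 = 1.136261: r/2 = 1.136261^(1/2) − 1 = 0.065955, so r = 0.131911 = 13.191%.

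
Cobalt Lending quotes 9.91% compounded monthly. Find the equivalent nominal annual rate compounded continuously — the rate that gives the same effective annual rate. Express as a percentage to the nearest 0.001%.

9.869%

EAR = (1 + 0.0991/12)^12 − 1 = 0.103727.
Equivalent continuous rate: r = ln(1 + 0.103727) = 0.098693 = 9.869%.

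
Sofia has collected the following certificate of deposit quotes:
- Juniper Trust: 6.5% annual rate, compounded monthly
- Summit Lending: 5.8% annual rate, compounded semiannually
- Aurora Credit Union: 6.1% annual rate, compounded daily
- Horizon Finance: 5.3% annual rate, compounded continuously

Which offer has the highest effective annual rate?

Juniper Trust: (1 + 0.065/12)^12 − 1 = 6.697%
Summit Lending: (1 + 0.058/2)^2 − 1 = 5.884%
Aurora Credit Union: (1 + 0.061/365)^365 − 1 = 6.289%
Horizon Finance: e^0.053 − 1 = 5.443%
The highest effective annual rate is Juniper Trust at 6.697%.

Juniper Trust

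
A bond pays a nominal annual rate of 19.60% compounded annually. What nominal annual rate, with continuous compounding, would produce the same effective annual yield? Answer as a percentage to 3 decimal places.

Compounded annually, EAR = nominal = 0.196000.
Equivalent continuous rate: r = ln(1 + 0.196000) = 0.178983 = 17.898%.

17.898%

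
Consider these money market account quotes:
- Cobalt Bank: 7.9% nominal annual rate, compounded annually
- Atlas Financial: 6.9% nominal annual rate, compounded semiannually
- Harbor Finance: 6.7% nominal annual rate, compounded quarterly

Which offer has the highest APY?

Cobalt Bank: compounded annually, EAR = 7.900%
Atlas Financial: (1 + 0.069/2)^2 − 1 = 7.019%
Harbor Finance: (1 + 0.067/4)^4 − 1 = 6.870%
The highest effective annual rate is Cobalt Bank at 7.900%.

Cobalt Bank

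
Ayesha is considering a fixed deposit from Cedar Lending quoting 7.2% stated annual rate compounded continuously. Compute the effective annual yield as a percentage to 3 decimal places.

With continuous compounding, EAR = e^0.072 − 1.
e^0.072 = 1.074655, so EAR = 0.074655 = 7.466%.

7.466%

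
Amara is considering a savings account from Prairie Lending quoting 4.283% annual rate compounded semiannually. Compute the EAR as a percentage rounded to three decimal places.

4.329%

EAR = (1 + 0.04283/2)^2 − 1.
= (1 + 0.021415)^2 − 1 = 1.043289 − 1 = 4.329%.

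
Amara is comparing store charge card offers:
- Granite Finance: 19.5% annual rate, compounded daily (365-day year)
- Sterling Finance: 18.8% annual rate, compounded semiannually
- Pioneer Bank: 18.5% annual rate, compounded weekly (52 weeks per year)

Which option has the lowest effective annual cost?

Sterling Finance

Granite Finance: (1 + 0.195/365)^365 − 1 = 21.525%
Sterling Finance: (1 + 0.188/2)^2 − 1 = 19.684%
Pioneer Bank: (1 + 0.185/52)^52 − 1 = 20.282%
The lowest effective annual rate is Sterling Finance at 19.684%.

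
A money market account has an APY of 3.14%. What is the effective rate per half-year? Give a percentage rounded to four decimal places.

The per-half-year rate i satisfies (1 + i)^2 = 1 + 0.0314.
i = 1.0314^(1/2) − 1 = 0.0155787 = 1.5579%.

1.5579%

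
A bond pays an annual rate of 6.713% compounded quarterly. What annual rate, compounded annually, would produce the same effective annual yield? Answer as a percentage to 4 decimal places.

6.8839%

EAR = (1 + 0.06713/4)^4 − 1 = 0.068839.
Compounded annually, the equivalent nominal rate is the EAR itself: 6.8839%.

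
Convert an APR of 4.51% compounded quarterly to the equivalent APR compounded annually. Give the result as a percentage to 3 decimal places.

EAR = (1 + 0.0451/4)^4 − 1 = 0.045869.
Compounded annually, the equivalent nominal rate is the EAR itself: 4.587%.

4.587%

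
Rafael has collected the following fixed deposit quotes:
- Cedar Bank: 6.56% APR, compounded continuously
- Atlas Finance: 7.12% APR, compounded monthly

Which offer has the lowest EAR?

Cedar Bank: e^0.0656 − 1 = 6.780%
Atlas Finance: (1 + 0.0712/12)^12 − 1 = 7.357%
The lowest effective annual rate is Cedar Bank at 6.780%.

Cedar Bank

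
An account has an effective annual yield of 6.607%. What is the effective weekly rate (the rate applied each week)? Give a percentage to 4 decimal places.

0.1231%

The per-week rate i satisfies (1 + i)^52 = 1 + 0.06607.
i = 1.06607^(1/52) − 1 = 0.0012311 = 0.1231%.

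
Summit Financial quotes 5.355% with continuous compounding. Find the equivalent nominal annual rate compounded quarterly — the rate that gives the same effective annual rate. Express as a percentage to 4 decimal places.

5.3910%

EAR under continuous compounding: e^0.05355 − 1 = 0.055010.
Solve (1 + r/4)^4 = 1.055010: r/4 = 1.055010^(1/4) − 1 = 0.013478, so r = 0.053910 = 5.3910%.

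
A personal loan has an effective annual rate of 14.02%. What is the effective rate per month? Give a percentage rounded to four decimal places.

The per-month rate i satisfies (1 + i)^12 = 1 + 0.1402.
i = 1.1402^(1/12) − 1 = 0.0109936 = 1.0994%.

1.0994%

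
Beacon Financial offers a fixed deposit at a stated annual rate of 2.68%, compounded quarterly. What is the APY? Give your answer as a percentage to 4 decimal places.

2.7071%

EAR = (1 + 0.0268/4)^4 − 1.
= 1.027071 − 1 = 2.7071%.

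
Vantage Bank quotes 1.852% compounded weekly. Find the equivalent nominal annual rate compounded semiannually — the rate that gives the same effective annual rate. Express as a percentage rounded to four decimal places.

EAR = (1 + 0.01852/52)^52 − 1 = 0.018689.
Solve (1 + r/2)^2 = 1.018689: r/2 = 1.018689^(1/2) − 1 = 0.009301, so r = 0.018603 = 1.8603%.

1.8603%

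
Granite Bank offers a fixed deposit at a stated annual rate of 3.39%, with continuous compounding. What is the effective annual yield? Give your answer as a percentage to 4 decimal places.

3.4481%

With continuous compounding, EAR = e^0.0339 − 1.
e^0.0339 = 1.034481, so EAR = 0.034481 = 3.4481%.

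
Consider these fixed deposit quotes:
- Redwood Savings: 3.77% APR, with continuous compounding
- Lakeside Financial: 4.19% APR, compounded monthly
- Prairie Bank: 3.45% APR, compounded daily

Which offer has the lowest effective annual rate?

Redwood Savings: e^0.0377 − 1 = 3.842%
Lakeside Financial: (1 + 0.0419/12)^12 − 1 = 4.271%
Prairie Bank: (1 + 0.0345/365)^365 − 1 = 3.510%
The lowest effective annual rate is Prairie Bank at 3.510%.

Prairie Bank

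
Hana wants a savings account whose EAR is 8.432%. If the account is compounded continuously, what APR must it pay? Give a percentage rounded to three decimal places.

Continuous: nominal r satisfies e^r − 1 = 0.08432.
r = ln(1 + 0.08432) = ln(1.08432) = 0.080953 = 8.095%.

8.095%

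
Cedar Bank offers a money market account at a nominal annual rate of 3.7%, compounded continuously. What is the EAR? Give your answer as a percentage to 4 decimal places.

With continuous compounding, EAR = e^0.037 − 1.
e^0.037 = 1.037693, so EAR = 0.037693 = 3.7693%.

3.7693%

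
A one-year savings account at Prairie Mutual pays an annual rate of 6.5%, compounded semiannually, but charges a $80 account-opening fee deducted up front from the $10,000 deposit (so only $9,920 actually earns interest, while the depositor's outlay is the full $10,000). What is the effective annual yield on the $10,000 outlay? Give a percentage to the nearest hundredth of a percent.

5.75%

Value after one year: 9,920 × (1 + 0.065/2)^2 = 9,920 × 1.066056 = $10,575.28.
Effective yield on the $10,000 outlay: 10,575.28 / 10,000 − 1 = 0.057528 = 5.75%.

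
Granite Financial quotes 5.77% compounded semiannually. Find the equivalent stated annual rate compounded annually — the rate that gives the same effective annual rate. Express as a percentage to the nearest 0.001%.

5.853%

EAR = (1 + 0.0577/2)^2 − 1 = 0.058532.
Compounded annually, the equivalent nominal rate is the EAR itself: 5.853%.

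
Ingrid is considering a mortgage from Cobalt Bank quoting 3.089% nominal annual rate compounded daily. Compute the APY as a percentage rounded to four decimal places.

EAR = (1 + 0.03089/365)^365 − 1.
= 1.031371 − 1 = 3.1371%.

3.1371%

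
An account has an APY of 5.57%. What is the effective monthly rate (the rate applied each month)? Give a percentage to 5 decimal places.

The per-month rate i satisfies (1 + i)^12 = 1 + 0.0557.
i = 1.0557^(1/12) − 1 = 0.0045272 = 0.45272%.

0.45272%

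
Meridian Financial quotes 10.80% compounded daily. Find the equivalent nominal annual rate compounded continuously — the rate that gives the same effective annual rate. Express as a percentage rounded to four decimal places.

10.7984%

EAR = (1 + 0.1080/365)^365 − 1 = 0.114030.
Equivalent continuous rate: r = ln(1 + 0.114030) = 0.107984 = 10.7984%.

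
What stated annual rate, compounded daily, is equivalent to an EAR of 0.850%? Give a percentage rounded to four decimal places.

0.8464%

(1 + r/365)^365 − 1 = 0.00850, so 1 + r/365 = 1.00850^(1/365).
r/365 = 0.000023, so r = 0.008464 = 0.8464%.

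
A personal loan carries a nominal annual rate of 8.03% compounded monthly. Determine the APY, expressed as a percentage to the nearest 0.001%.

EAR = (1 + 0.0803/12)^12 − 1.
= 1.083322 − 1 = 8.332%.

8.332%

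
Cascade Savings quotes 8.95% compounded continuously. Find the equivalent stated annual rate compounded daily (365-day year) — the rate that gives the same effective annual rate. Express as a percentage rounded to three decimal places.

8.951%

EAR under continuous compounding: e^0.0895 − 1 = 0.093627.
Solve (1 + r/365)^365 = 1.093627: r/365 = 1.093627^(1/365) − 1 = 0.000245, so r = 0.089511 = 8.951%.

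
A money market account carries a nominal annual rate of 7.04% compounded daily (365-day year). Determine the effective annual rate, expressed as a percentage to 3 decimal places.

EAR = (1 + 0.0704/365)^365 − 1.
= (1 + 0.000193)^365 − 1 = 1.072930 − 1 = 7.293%.

7.293%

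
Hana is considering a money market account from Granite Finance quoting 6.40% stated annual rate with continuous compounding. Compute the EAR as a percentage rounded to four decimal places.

6.6092%

With continuous compounding, EAR = e^0.0640 − 1.
e^0.0640 = 1.066092, so EAR = 0.066092 = 6.6092%.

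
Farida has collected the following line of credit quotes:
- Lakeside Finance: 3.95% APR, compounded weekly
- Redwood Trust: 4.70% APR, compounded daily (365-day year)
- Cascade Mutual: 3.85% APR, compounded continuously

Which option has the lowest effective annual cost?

Cascade Mutual

Lakeside Finance: (1 + 0.0395/52)^52 − 1 = 4.027%
Redwood Trust: (1 + 0.0470/365)^365 − 1 = 4.812%
Cascade Mutual: e^0.0385 − 1 = 3.925%
The lowest effective annual rate is Cascade Mutual at 3.925%.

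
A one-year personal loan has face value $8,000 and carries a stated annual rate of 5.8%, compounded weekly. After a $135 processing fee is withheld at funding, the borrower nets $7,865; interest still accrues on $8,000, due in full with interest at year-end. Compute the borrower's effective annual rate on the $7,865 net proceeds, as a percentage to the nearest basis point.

Amount owed after one year: 8,000 × (1 + 0.058/52)^52 = 8,000 × 1.059681 = $8,477.45.
Effective rate on net proceeds: 8,477.45 / 7,865 − 1 = 0.077870 = 7.79%.

7.79%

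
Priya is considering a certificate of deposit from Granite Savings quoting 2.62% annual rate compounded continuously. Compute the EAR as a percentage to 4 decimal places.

2.6546%

With continuous compounding, EAR = e^0.0262 − 1.
e^0.0262 = 1.026546, so EAR = 0.026546 = 2.6546%.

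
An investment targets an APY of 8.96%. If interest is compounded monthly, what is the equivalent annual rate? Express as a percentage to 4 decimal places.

(1 + r/12)^12 − 1 = 0.0896, so 1 + r/12 = 1.0896^(1/12).
r/12 = 0.007177, so r = 0.086118 = 8.6118%.

8.6118%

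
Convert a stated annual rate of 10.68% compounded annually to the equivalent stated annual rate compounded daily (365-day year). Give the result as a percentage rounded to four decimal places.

Compounded annually, EAR = nominal = 0.106800.
Solve (1 + r/365)^365 = 1.106800: r/365 = 1.106800^(1/365) − 1 = 0.000278, so r = 0.101487 = 10.1487%.

10.1487%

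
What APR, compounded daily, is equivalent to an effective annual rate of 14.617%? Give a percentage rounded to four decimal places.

(1 + r/365)^365 − 1 = 0.14617, so 1 + r/365 = 1.14617^(1/365).
r/365 = 0.000374, so r = 0.136451 = 13.6451%.

13.6451%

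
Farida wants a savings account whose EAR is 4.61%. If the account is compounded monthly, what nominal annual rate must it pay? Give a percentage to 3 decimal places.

(1 + r/12)^12 − 1 = 0.0461, so 1 + r/12 = 1.0461^(1/12).
r/12 = 0.003763, so r = 0.045154 = 4.515%.

4.515%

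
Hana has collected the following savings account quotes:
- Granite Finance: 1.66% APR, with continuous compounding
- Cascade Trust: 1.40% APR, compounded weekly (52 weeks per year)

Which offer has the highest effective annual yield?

Granite Finance

Granite Finance: e^0.0166 − 1 = 1.674%
Cascade Trust: (1 + 0.0140/52)^52 − 1 = 1.410%
The highest effective annual rate is Granite Finance at 1.674%.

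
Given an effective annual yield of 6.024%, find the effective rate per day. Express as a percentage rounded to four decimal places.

0.0160%

The per-day rate i satisfies (1 + i)^365 = 1 + 0.06024.
i = 1.06024^(1/365) − 1 = 0.0001603 = 0.0160%.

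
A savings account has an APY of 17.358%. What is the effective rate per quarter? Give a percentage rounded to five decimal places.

The per-quarter rate i satisfies (1 + i)^4 = 1 + 0.17358.
i = 1.17358^(1/4) − 1 = 0.0408261 = 4.08261%.

4.08261%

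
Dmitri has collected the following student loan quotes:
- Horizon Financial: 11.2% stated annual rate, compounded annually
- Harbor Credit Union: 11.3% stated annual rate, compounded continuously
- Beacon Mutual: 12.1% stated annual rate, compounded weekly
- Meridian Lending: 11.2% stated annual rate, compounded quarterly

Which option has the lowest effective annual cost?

Horizon Financial

Horizon Financial: compounded annually, EAR = 11.200%
Harbor Credit Union: e^0.113 − 1 = 11.963%
Beacon Mutual: (1 + 0.121/52)^52 − 1 = 12.847%
Meridian Lending: (1 + 0.112/4)^4 − 1 = 11.679%
The lowest effective annual rate is Horizon Financial at 11.200%.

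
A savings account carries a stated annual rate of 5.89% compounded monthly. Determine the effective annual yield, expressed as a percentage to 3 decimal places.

6.052%

EAR = (1 + 0.0589/12)^12 − 1.
= (1 + 0.004908)^12 − 1 = 1.060516 − 1 = 6.052%.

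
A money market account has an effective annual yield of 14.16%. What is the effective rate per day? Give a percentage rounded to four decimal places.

0.0363%

The per-day rate i satisfies (1 + i)^365 = 1 + 0.1416.
i = 1.1416^(1/365) − 1 = 0.0003629 = 0.0363%.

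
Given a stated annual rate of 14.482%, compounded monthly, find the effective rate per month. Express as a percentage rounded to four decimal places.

With a nominal annual rate compounded monthly, the periodic rate is the nominal rate divided by 12.
i = 0.14482 / 12 = 0.0120683 = 1.2068%.

1.2068%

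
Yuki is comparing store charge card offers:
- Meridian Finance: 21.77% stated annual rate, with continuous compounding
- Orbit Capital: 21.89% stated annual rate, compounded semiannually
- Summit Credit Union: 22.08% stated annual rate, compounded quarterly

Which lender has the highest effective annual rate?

Meridian Finance

Meridian Finance: e^0.2177 − 1 = 24.321%
Orbit Capital: (1 + 0.2189/2)^2 − 1 = 23.088%
Summit Credit Union: (1 + 0.2208/4)^4 − 1 = 23.976%
The highest effective annual rate is Meridian Finance at 24.321%.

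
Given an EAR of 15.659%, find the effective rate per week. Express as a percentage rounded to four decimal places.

The per-week rate i satisfies (1 + i)^52 = 1 + 0.15659.
i = 1.15659^(1/52) − 1 = 0.0028015 = 0.2802%.

0.2802%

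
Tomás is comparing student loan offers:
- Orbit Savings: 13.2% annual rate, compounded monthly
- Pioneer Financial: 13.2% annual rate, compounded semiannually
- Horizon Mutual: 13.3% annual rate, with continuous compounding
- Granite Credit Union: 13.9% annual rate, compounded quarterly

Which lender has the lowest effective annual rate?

Pioneer Financial

Orbit Savings: (1 + 0.132/12)^12 − 1 = 14.029%
Pioneer Financial: (1 + 0.132/2)^2 − 1 = 13.636%
Horizon Mutual: e^0.133 − 1 = 14.225%
Granite Credit Union: (1 + 0.139/4)^4 − 1 = 14.641%
The lowest effective annual rate is Pioneer Financial at 13.636%.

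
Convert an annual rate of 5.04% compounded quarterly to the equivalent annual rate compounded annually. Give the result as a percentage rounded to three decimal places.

5.136%

EAR = (1 + 0.0504/4)^4 − 1 = 0.051361.
Compounded annually, the equivalent nominal rate is the EAR itself: 5.136%.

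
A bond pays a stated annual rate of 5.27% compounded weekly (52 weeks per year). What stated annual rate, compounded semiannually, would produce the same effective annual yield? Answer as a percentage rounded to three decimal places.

5.337%

EAR = (1 + 0.0527/52)^52 − 1 = 0.054085.
Solve (1 + r/2)^2 = 1.054085: r/2 = 1.054085^(1/2) − 1 = 0.026687, so r = 0.053373 = 5.337%.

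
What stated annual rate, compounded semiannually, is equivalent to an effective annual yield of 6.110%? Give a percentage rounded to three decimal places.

(1 + r/2)^2 − 1 = 0.06110, so 1 + r/2 = 1.06110^(1/2).
r/2 = 0.030097, so r = 0.060194 = 6.019%.

6.019%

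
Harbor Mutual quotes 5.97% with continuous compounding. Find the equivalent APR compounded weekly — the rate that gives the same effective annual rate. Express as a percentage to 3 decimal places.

EAR under continuous compounding: e^0.0597 − 1 = 0.061518.
Solve (1 + r/52)^52 = 1.061518: r/52 = 1.061518^(1/52) − 1 = 0.001149, so r = 0.059734 = 5.973%.

5.973%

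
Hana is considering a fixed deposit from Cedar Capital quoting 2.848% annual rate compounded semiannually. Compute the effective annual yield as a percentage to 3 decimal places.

EAR = (1 + 0.02848/2)^2 − 1.
= (1 + 0.014240)^2 − 1 = 1.028683 − 1 = 2.868%.

2.868%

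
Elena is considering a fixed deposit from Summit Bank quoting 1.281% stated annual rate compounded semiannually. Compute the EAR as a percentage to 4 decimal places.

1.2851%

EAR = (1 + 0.01281/2)^2 − 1.
= (1 + 0.006405)^2 − 1 = 1.012851 − 1 = 1.2851%.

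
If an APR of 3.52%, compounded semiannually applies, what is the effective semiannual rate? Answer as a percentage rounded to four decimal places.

With a nominal annual rate compounded semiannually, the periodic rate is the nominal rate divided by 2.
i = 0.0352 / 2 = 0.0176000 = 1.7600%.

1.7600%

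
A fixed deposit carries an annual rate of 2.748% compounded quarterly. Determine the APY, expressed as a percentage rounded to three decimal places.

EAR = (1 + 0.02748/4)^4 − 1.
= 1.027764 − 1 = 2.776%.

2.776%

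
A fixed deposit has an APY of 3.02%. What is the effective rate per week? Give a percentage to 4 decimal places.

0.0572%

The per-week rate i satisfies (1 + i)^52 = 1 + 0.0302.
i = 1.0302^(1/52) − 1 = 0.0005723 = 0.0572%.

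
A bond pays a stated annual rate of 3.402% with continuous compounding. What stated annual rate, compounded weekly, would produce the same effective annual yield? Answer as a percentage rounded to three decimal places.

EAR under continuous compounding: e^0.03402 − 1 = 0.034605.
Solve (1 + r/52)^52 = 1.034605: r/52 = 1.034605^(1/52) − 1 = 0.000654, so r = 0.034031 = 3.403%.

3.403%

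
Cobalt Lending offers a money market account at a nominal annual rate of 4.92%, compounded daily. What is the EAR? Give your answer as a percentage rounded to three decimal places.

5.043%

EAR = (1 + 0.0492/365)^365 − 1.
= (1 + 0.000135)^365 − 1 = 1.050427 − 1 = 5.043%.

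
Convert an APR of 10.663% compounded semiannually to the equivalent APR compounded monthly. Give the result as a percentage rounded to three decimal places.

EAR = (1 + 0.10663/2)^2 − 1 = 0.109472.
Solve (1 + r/12)^12 = 1.109472: r/12 = 1.109472^(1/12) − 1 = 0.008695, so r = 0.104336 = 10.434%.

10.434%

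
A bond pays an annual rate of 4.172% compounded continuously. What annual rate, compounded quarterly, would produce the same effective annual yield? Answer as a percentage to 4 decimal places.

4.1938%

EAR under continuous compounding: e^0.04172 − 1 = 0.042603.
Solve (1 + r/4)^4 = 1.042603: r/4 = 1.042603^(1/4) − 1 = 0.010485, so r = 0.041938 = 4.1938%.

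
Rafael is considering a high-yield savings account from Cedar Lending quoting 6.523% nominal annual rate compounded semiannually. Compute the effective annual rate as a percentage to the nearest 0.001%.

6.629%

EAR = (1 + 0.06523/2)^2 − 1.
= 1.066294 − 1 = 6.629%.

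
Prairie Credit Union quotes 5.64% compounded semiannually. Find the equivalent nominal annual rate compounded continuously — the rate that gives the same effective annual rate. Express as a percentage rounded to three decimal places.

EAR = (1 + 0.0564/2)^2 − 1 = 0.057195.
Equivalent continuous rate: r = ln(1 + 0.057195) = 0.055619 = 5.562%.

5.562%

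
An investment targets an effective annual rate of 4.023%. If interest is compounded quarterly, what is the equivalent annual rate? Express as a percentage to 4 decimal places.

3.9637%

(1 + r/4)^4 − 1 = 0.04023, so 1 + r/4 = 1.04023^(1/4).
r/4 = 0.009909, so r = 0.039637 = 3.9637%.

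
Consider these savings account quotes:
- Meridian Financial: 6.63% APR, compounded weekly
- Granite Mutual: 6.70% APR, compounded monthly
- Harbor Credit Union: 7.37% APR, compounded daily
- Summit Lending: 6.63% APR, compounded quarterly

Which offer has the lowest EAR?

Summit Lending

Meridian Financial: (1 + 0.0663/52)^52 − 1 = 6.850%
Granite Mutual: (1 + 0.0670/12)^12 − 1 = 6.910%
Harbor Credit Union: (1 + 0.0737/365)^365 − 1 = 7.648%
Summit Lending: (1 + 0.0663/4)^4 − 1 = 6.797%
The lowest effective annual rate is Summit Lending at 6.797%.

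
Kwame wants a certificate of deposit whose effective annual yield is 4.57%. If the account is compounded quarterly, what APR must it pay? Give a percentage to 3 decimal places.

4.494%

(1 + r/4)^4 − 1 = 0.0457, so 1 + r/4 = 1.0457^(1/4).
r/4 = 0.011234, so r = 0.044937 = 4.494%.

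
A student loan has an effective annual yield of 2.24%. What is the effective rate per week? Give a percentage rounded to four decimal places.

0.0426%

The per-week rate i satisfies (1 + i)^52 = 1 + 0.0224.
i = 1.0224^(1/52) − 1 = 0.0004261 = 0.0426%.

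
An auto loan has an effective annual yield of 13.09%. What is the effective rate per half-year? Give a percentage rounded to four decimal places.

The per-half-year rate i satisfies (1 + i)^2 = 1 + 0.1309.
i = 1.1309^(1/2) − 1 = 0.0634378 = 6.3438%.

6.3438%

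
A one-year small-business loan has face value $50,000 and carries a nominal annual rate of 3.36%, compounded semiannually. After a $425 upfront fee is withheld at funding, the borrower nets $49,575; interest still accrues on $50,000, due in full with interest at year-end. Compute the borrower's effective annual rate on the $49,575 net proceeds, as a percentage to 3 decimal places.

4.275%

Amount owed after one year: 50,000 × (1 + 0.0336/2)^2 = 50,000 × 1.033882 = $51,694.11.
Effective rate on net proceeds: 51,694.11 / 49,575 − 1 = 0.042746 = 4.275%.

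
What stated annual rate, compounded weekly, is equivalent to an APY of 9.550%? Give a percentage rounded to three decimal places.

9.129%

(1 + r/52)^52 − 1 = 0.09550, so 1 + r/52 = 1.09550^(1/52).
r/52 = 0.001756, so r = 0.091291 = 9.129%.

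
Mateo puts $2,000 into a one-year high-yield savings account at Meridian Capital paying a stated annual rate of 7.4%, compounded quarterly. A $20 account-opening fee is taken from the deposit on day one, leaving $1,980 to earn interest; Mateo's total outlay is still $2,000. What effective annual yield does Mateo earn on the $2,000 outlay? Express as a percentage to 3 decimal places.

6.532%

Value after one year: 1,980 × (1 + 0.074/4)^4 = 1,980 × 1.076079 = $2,130.64.
Effective yield on the $2,000 outlay: 2,130.64 / 2,000 − 1 = 0.065318 = 6.532%.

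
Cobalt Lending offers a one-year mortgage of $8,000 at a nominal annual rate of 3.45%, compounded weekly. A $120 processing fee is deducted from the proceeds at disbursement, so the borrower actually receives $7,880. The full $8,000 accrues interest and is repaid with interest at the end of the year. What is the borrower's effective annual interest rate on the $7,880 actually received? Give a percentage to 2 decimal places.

5.09%

Amount owed after one year: 8,000 × (1 + 0.0345/52)^52 = 8,000 × 1.035090 = $8,280.72.
Effective rate on net proceeds: 8,280.72 / 7,880 − 1 = 0.050853 = 5.09%.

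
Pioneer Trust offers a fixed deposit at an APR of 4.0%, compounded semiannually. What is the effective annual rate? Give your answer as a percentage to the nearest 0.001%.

EAR = (1 + 0.040/2)^2 − 1.
= (1 + 0.020000)^2 − 1 = 1.040400 − 1 = 4.040%.

4.040%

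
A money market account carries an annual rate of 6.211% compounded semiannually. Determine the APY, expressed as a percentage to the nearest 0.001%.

6.307%

EAR = (1 + 0.06211/2)^2 − 1.
= (1 + 0.031055)^2 − 1 = 1.063074 − 1 = 6.307%.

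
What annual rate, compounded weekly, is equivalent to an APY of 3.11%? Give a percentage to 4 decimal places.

3.0635%

(1 + r/52)^52 − 1 = 0.0311, so 1 + r/52 = 1.0311^(1/52).
r/52 = 0.000589, so r = 0.030635 = 3.0635%.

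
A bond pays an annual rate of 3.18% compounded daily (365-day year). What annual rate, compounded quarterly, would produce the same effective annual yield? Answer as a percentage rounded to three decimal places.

3.193%

EAR = (1 + 0.0318/365)^365 − 1 = 0.032310.
Solve (1 + r/4)^4 = 1.032310: r/4 = 1.032310^(1/4) − 1 = 0.007981, so r = 0.031925 = 3.193%.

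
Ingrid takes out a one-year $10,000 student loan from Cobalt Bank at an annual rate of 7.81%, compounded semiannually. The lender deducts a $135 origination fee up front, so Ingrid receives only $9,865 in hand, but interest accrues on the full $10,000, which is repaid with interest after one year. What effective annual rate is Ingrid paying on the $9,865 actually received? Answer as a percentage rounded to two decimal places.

9.44%

Amount owed after one year: 10,000 × (1 + 0.0781/2)^2 = 10,000 × 1.079625 = $10,796.25.
Effective rate on net proceeds: 10,796.25 / 9,865 − 1 = 0.094399 = 9.44%.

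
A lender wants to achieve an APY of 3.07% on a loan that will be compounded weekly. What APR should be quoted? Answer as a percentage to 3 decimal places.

(1 + r/52)^52 − 1 = 0.0307, so 1 + r/52 = 1.0307^(1/52).
r/52 = 0.000582, so r = 0.030247 = 3.025%.

3.025%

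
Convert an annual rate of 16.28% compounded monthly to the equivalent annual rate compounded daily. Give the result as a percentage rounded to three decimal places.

16.174%

EAR = (1 + 0.1628/12)^12 − 1 = 0.175514.
Solve (1 + r/365)^365 = 1.175514: r/365 = 1.175514^(1/365) − 1 = 0.000443, so r = 0.161741 = 16.174%.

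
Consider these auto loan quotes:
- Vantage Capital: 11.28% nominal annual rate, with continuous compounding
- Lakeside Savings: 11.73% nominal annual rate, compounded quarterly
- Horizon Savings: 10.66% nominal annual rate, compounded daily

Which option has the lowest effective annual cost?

Vantage Capital: e^0.1128 − 1 = 11.941%
Lakeside Savings: (1 + 0.1173/4)^4 − 1 = 12.256%
Horizon Savings: (1 + 0.1066/365)^365 − 1 = 11.247%
The lowest effective annual rate is Horizon Savings at 11.247%.

Horizon Savings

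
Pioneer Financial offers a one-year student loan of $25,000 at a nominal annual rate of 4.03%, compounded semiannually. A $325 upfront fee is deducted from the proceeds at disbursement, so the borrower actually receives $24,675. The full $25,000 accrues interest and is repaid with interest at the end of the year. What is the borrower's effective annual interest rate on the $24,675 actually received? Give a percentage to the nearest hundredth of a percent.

5.44%

Amount owed after one year: 25,000 × (1 + 0.0403/2)^2 = 25,000 × 1.040706 = $26,017.65.
Effective rate on net proceeds: 26,017.65 / 24,675 − 1 = 0.054413 = 5.44%.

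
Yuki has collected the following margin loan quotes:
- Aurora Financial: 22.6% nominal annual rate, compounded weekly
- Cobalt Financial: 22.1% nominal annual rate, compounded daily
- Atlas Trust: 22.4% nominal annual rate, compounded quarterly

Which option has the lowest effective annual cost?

Aurora Financial: (1 + 0.226/52)^52 − 1 = 25.296%
Cobalt Financial: (1 + 0.221/365)^365 − 1 = 24.724%
Atlas Trust: (1 + 0.224/4)^4 − 1 = 24.353%
The lowest effective annual rate is Atlas Trust at 24.353%.

Atlas Trust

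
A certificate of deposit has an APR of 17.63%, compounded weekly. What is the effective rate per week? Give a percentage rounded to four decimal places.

With a nominal annual rate compounded weekly, the periodic rate is the nominal rate divided by 52.
i = 0.1763 / 52 = 0.0033904 = 0.3390%.

0.3390%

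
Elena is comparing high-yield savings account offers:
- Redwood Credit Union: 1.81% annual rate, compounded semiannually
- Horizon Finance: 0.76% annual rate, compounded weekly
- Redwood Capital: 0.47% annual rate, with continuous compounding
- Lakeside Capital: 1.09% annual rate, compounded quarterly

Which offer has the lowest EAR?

Redwood Credit Union: (1 + 0.0181/2)^2 − 1 = 1.818%
Horizon Finance: (1 + 0.0076/52)^52 − 1 = 0.763%
Redwood Capital: e^0.0047 − 1 = 0.471%
Lakeside Capital: (1 + 0.0109/4)^4 − 1 = 1.094%
The lowest effective annual rate is Redwood Capital at 0.471%.

Redwood Capital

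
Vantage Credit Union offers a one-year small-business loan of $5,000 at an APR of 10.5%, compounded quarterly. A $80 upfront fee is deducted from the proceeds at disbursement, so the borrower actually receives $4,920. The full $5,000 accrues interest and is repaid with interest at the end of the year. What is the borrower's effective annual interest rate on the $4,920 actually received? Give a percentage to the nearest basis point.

12.72%

Amount owed after one year: 5,000 × (1 + 0.105/4)^4 = 5,000 × 1.109207 = $5,546.04.
Effective rate on net proceeds: 5,546.04 / 4,920 − 1 = 0.127243 = 12.72%.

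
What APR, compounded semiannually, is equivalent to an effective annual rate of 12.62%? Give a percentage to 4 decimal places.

(1 + r/2)^2 − 1 = 0.1262, so 1 + r/2 = 1.1262^(1/2).
r/2 = 0.061226, so r = 0.122451 = 12.2451%.

12.2451%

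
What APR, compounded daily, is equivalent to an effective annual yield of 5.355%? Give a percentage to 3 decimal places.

(1 + r/365)^365 − 1 = 0.05355, so 1 + r/365 = 1.05355^(1/365).
r/365 = 0.000143, so r = 0.052169 = 5.217%.

5.217%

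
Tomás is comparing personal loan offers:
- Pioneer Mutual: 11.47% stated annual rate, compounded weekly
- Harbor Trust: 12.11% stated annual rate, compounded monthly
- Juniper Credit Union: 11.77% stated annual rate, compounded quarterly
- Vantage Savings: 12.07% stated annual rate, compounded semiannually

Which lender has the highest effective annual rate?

Harbor Trust

Pioneer Mutual: (1 + 0.1147/52)^52 − 1 = 12.140%
Harbor Trust: (1 + 0.1211/12)^12 − 1 = 12.805%
Juniper Credit Union: (1 + 0.1177/4)^4 − 1 = 12.300%
Vantage Savings: (1 + 0.1207/2)^2 − 1 = 12.434%
The highest effective annual rate is Harbor Trust at 12.805%.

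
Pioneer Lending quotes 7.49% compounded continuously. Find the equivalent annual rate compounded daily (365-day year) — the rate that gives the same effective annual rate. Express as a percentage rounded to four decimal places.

7.4908%

EAR under continuous compounding: e^0.0749 − 1 = 0.077776.
Solve (1 + r/365)^365 = 1.077776: r/365 = 1.077776^(1/365) − 1 = 0.000205, so r = 0.074908 = 7.4908%.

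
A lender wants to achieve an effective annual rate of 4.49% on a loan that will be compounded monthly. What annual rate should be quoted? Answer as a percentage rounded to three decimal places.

4.400%

(1 + r/12)^12 − 1 = 0.0449, so 1 + r/12 = 1.0449^(1/12).
r/12 = 0.003667, so r = 0.044002 = 4.400%.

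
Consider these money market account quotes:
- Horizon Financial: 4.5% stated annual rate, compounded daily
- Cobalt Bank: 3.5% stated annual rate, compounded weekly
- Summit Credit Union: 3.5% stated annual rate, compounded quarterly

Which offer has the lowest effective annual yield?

Horizon Financial: (1 + 0.045/365)^365 − 1 = 4.602%
Cobalt Bank: (1 + 0.035/52)^52 − 1 = 3.561%
Summit Credit Union: (1 + 0.035/4)^4 − 1 = 3.546%
The lowest effective annual rate is Summit Credit Union at 3.546%.

Summit Credit Union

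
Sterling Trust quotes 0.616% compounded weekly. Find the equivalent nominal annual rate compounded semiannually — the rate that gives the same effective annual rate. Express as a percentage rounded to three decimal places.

0.617%

EAR = (1 + 0.00616/52)^52 − 1 = 0.006179.
Solve (1 + r/2)^2 = 1.006179: r/2 = 1.006179^(1/2) − 1 = 0.003085, so r = 0.006169 = 0.617%.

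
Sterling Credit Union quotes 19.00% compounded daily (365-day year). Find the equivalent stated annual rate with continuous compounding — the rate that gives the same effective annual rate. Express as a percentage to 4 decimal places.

18.9951%

EAR = (1 + 0.1900/365)^365 − 1 = 0.209190.
Equivalent continuous rate: r = ln(1 + 0.209190) = 0.189951 = 18.9951%.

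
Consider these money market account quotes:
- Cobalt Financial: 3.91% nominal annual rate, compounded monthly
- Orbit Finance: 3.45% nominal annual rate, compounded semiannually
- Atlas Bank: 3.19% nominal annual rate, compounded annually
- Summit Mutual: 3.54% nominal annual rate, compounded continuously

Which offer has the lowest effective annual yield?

Cobalt Financial: (1 + 0.0391/12)^12 − 1 = 3.981%
Orbit Finance: (1 + 0.0345/2)^2 − 1 = 3.480%
Atlas Bank: compounded annually, EAR = 3.190%
Summit Mutual: e^0.0354 − 1 = 3.603%
The lowest effective annual rate is Atlas Bank at 3.190%.

Atlas Bank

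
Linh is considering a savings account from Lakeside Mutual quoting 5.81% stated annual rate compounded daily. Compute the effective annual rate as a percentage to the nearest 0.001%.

EAR = (1 + 0.0581/365)^365 − 1.
= (1 + 0.000159)^365 − 1 = 1.059816 − 1 = 5.982%.

5.982%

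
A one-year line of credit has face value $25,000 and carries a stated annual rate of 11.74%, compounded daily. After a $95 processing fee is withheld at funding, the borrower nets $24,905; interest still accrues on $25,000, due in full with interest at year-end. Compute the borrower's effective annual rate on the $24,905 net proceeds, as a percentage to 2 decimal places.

Amount owed after one year: 25,000 × (1 + 0.1174/365)^365 = 25,000 × 1.124548 = $28,113.70.
Effective rate on net proceeds: 28,113.70 / 24,905 − 1 = 0.128838 = 12.88%.

12.88%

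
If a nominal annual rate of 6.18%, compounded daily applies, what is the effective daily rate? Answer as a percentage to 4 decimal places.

0.0169%

With a nominal annual rate compounded daily, the periodic rate is the nominal rate divided by 365.
i = 0.0618 / 365 = 0.0001693 = 0.0169%.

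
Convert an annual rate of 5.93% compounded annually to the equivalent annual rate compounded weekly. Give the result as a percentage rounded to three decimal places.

5.764%

Compounded annually, EAR = nominal = 0.059300.
Solve (1 + r/52)^52 = 1.059300: r/52 = 1.059300^(1/52) − 1 = 0.001108, so r = 0.057640 = 5.764%.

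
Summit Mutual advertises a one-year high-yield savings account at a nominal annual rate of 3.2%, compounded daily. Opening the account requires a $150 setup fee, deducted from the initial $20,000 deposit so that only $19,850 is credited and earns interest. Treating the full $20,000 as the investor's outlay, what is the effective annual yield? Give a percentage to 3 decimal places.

Value after one year: 19,850 × (1 + 0.032/365)^365 = 19,850 × 1.032516 = $20,495.44.
Effective yield on the $20,000 outlay: 20,495.44 / 20,000 − 1 = 0.024772 = 2.477%.

2.477%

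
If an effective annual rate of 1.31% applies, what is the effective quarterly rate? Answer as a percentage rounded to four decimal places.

0.3259%

The per-quarter rate i satisfies (1 + i)^4 = 1 + 0.0131.
i = 1.0131^(1/4) − 1 = 0.0032590 = 0.3259%.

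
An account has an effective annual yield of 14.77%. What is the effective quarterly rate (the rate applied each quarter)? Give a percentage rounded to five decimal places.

The per-quarter rate i satisfies (1 + i)^4 = 1 + 0.1477.
i = 1.1477^(1/4) − 1 = 0.0350399 = 3.50399%.

3.50399%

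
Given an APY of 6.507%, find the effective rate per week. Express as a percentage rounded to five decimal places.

0.12131%

The per-week rate i satisfies (1 + i)^52 = 1 + 0.06507.
i = 1.06507^(1/52) − 1 = 0.0012131 = 0.12131%.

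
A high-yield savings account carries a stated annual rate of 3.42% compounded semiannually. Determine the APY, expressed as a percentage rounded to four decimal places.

EAR = (1 + 0.0342/2)^2 − 1.
= (1 + 0.017100)^2 − 1 = 1.034492 − 1 = 3.4492%.

3.4492%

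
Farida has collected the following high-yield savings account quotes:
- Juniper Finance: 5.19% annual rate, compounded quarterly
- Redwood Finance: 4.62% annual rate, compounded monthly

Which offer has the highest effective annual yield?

Juniper Finance: (1 + 0.0519/4)^4 − 1 = 5.292%
Redwood Finance: (1 + 0.0462/12)^12 − 1 = 4.719%
The highest effective annual rate is Juniper Finance at 5.292%.

Juniper Finance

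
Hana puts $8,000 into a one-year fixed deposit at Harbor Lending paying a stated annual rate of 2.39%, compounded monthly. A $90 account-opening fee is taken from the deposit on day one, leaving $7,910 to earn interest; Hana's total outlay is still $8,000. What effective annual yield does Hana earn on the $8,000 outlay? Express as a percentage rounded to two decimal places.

Value after one year: 7,910 × (1 + 0.0239/12)^12 = 7,910 × 1.024164 = $8,101.13.
Effective yield on the $8,000 outlay: 8,101.13 / 8,000 − 1 = 0.012642 = 1.26%.

1.26%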